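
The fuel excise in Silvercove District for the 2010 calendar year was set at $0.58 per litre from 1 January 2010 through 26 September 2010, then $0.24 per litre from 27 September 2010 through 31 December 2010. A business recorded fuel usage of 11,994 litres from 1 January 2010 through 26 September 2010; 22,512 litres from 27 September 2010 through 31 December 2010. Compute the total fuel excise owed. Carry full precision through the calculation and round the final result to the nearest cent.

1 January – 26 September 2010: 11,994 litres at $0.58/litre → $6,956.52
27 September – 31 December 2010: 22,512 litres at $0.24/litre → $5,402.88

$12,359.40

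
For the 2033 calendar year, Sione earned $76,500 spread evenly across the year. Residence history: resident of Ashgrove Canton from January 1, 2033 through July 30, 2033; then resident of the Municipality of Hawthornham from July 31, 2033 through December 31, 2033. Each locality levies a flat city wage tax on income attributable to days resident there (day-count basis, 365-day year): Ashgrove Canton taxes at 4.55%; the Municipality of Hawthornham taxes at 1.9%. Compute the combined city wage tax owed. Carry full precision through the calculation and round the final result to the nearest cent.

Ashgrove Canton, January 1 – July 30, 2033: 211 days → $76,500 × 4.55% × 211/365 = $2,012.1596
The Municipality of Hawthornham, July 31 – December 31, 2033: 154 days → $76,500 × 1.9% × 154/365 = $613.2575
Total = $2,625.4171

$2,625.42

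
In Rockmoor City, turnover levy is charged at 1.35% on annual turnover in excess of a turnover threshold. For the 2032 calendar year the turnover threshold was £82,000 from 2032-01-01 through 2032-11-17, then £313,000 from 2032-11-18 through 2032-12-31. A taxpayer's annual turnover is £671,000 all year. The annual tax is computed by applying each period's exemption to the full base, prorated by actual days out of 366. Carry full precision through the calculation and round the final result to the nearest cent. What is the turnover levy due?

£7,576.60

2032-01-01 to 2032-11-17: 322 days, exemption £82,000 → (£671,000 − £82,000) × 1.35% × 322/366 = £6,995.5820
2032-11-18 to 2032-12-31: 44 days, exemption £313,000 → (£671,000 − £313,000) × 1.35% × 44/366 = £581.0164
Total = £7,576.5984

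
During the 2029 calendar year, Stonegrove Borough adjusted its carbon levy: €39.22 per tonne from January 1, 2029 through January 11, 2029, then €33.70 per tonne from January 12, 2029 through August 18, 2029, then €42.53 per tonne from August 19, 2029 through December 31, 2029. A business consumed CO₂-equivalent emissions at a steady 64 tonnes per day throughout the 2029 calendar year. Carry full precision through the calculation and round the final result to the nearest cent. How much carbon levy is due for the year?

January 1 – January 11, 2029: 11 days × 64 tonnes/day = 704 tonnes at €39.22/tonne → €27,610.88
January 12 – August 18, 2029: 219 days × 64 tonnes/day = 14,016 tonnes at €33.70/tonne → €472,339.20
August 19 – December 31, 2029: 135 days × 64 tonnes/day = 8,640 tonnes at €42.53/tonne → €367,459.20

€867,409.28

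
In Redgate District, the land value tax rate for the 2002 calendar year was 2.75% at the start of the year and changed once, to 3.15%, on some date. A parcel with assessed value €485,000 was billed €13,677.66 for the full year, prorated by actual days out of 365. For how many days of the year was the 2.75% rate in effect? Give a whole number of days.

Let d = days at the first rate; then 365 − d days at the second rate.
€485,000 × [2.75%·d + 3.15%·(365−d)] / 365 = €13,677.66
Solving gives d = 301, so the new rate took effect on 29 October 2002.

301 days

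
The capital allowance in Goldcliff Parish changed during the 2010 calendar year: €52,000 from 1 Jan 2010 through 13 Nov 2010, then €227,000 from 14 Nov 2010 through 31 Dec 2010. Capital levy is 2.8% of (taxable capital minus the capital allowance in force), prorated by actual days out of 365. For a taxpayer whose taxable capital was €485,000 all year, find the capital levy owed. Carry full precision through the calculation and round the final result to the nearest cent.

1 Jan – 13 Nov 2010: 317 days, exemption €52,000 → (€485,000 − €52,000) × 2.8% × 317/365 = €10,529.6110
14 Nov – 31 Dec 2010: 48 days, exemption €227,000 → (€485,000 − €227,000) × 2.8% × 48/365 = €950.0055
Total = €11,479.6164

€11,479.62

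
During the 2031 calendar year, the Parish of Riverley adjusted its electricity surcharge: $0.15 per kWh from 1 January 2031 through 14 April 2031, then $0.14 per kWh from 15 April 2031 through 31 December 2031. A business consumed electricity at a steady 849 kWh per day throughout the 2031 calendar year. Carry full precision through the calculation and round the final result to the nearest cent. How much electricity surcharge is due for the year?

1 January – 14 April 2031: 104 days × 849 kWh/day = 88,296 kWh at $0.15/kWh → $13244.40
15 April – 31 December 2031: 261 days × 849 kWh/day = 221,589 kWh at $0.14/kWh → $31022.46

$44266.86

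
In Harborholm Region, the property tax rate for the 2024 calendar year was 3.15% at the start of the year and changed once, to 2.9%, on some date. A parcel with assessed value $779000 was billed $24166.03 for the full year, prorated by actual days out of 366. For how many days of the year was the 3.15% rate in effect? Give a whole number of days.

296 days

Let d = days at the first rate; then 366 − d days at the second rate.
$779000 × [3.15%·d + 2.9%·(366−d)] / 366 = $24166.03
Solving gives d = 296, so the new rate took effect on October 23, 2024.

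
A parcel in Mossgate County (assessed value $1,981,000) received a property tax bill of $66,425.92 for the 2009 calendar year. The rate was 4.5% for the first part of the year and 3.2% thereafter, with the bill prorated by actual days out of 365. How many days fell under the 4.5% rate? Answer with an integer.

Let d = days at the first rate; then 365 − d days at the second rate.
$1,981,000 × [4.5%·d + 3.2%·(365−d)] / 365 = $66,425.92
Solving gives d = 43, so the new rate took effect on 13 Feb 2009.

43 days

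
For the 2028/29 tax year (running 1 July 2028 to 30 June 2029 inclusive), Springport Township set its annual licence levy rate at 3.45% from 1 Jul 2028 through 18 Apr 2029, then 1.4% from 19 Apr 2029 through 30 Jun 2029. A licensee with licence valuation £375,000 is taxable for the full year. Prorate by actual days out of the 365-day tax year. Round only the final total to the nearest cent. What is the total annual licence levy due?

£11,400.00

1 Jul 2028 – 18 Apr 2029: 292 days at 3.45% → £375,000 × 3.45% × 292/365 = £10,350.0000
19 Apr – 30 Jun 2029: 73 days at 1.4% → £375,000 × 1.4% × 73/365 = £1,050.0000
Total = £11,400.0000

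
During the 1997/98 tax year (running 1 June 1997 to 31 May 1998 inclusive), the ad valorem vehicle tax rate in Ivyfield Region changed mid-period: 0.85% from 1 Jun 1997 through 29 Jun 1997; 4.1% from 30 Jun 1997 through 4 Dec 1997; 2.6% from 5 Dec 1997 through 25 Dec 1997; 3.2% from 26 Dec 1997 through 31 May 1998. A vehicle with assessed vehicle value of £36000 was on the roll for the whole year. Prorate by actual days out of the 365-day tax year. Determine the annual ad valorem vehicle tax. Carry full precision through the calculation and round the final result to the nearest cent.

£1212.61

1 Jun – 29 Jun 1997: 29 days at 0.85% → £36000 × 0.85% × 29/365 = £24.3123
30 Jun – 4 Dec 1997: 158 days at 4.1% → £36000 × 4.1% × 158/365 = £638.9260
5 Dec – 25 Dec 1997: 21 days at 2.6% → £36000 × 2.6% × 21/365 = £53.8521
26 Dec 1997 – 31 May 1998: 157 days at 3.2% → £36000 × 3.2% × 157/365 = £495.5178
Total = £1212.6082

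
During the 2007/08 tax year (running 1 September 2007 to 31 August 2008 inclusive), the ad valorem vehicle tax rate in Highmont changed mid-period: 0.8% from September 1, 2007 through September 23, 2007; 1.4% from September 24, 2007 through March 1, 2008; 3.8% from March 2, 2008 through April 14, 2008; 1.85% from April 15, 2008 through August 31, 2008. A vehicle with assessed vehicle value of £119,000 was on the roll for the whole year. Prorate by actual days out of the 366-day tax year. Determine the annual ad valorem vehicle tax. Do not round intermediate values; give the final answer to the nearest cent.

£2,167.85

September 1 – September 23, 2007: 23 days at 0.8% → £119,000 × 0.8% × 23/366 = £59.8251
September 24, 2007 – March 1, 2008: 160 days at 1.4% → £119,000 × 1.4% × 160/366 = £728.3060
March 2 – April 14, 2008: 44 days at 3.8% → £119,000 × 3.8% × 44/366 = £543.6284
April 15 – August 31, 2008: 139 days at 1.85% → £119,000 × 1.85% × 139/366 = £836.0888
Total = £2,167.8484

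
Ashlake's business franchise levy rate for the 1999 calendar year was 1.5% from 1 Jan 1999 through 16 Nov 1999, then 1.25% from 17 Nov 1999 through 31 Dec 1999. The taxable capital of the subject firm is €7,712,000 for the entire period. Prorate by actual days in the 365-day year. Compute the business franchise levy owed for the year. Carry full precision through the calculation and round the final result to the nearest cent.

€113,303.01

1 Jan – 16 Nov 1999: 320 days at 1.5% → €7,712,000 × 1.5% × 320/365 = €101,418.0822
17 Nov – 31 Dec 1999: 45 days at 1.25% → €7,712,000 × 1.25% × 45/365 = €11,884.9315
Total = €113,303.0137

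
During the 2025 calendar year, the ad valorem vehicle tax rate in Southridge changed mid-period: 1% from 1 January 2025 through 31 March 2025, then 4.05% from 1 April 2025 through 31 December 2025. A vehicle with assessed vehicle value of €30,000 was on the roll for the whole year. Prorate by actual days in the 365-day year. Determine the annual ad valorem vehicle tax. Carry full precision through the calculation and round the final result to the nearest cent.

1 January – 31 March 2025: 90 days at 1% → €30,000 × 1% × 90/365 = €73.9726
1 April – 31 December 2025: 275 days at 4.05% → €30,000 × 4.05% × 275/365 = €915.4110
Total = €989.3836

€989.38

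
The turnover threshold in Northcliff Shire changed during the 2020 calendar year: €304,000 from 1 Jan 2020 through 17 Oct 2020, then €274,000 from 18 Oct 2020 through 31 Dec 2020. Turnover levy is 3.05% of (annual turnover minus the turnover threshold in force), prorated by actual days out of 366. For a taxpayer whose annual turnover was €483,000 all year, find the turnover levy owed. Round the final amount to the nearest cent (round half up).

€5,647.00

1 Jan – 17 Oct 2020: 291 days, exemption €304,000 → (€483,000 − €304,000) × 3.05% × 291/366 = €4,340.7500
18 Oct – 31 Dec 2020: 75 days, exemption €274,000 → (€483,000 − €274,000) × 3.05% × 75/366 = €1,306.2500
Total = €5,647.0000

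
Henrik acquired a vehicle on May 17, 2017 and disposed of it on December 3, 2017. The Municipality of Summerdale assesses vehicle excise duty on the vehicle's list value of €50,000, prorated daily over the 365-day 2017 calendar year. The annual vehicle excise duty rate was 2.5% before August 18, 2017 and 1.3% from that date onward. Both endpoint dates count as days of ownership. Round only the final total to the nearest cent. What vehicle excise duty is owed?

€510.82

May 17 – August 17, 2017: 93 days at 2.5% → €50,000 × 2.5% × 93/365 = €318.4932
August 18 – December 3, 2017: 108 days at 1.3% → €50,000 × 1.3% × 108/365 = €192.3288
Total = €510.8219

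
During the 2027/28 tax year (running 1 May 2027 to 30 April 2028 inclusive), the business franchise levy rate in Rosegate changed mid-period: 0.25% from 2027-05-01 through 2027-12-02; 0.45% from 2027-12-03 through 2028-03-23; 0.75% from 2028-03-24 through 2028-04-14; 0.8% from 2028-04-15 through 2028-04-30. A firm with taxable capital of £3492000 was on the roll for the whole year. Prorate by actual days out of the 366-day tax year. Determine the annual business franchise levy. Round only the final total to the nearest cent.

£12756.30

2027-05-01 to 2027-12-02: 216 days at 0.25% → £3492000 × 0.25% × 216/366 = £5152.1311
2027-12-03 to 2028-03-23: 112 days at 0.45% → £3492000 × 0.45% × 112/366 = £4808.6557
2028-03-24 to 2028-04-14: 22 days at 0.75% → £3492000 × 0.75% × 22/366 = £1574.2623
2028-04-15 to 2028-04-30: 16 days at 0.8% → £3492000 × 0.8% × 16/366 = £1221.2459
Total = £12756.2951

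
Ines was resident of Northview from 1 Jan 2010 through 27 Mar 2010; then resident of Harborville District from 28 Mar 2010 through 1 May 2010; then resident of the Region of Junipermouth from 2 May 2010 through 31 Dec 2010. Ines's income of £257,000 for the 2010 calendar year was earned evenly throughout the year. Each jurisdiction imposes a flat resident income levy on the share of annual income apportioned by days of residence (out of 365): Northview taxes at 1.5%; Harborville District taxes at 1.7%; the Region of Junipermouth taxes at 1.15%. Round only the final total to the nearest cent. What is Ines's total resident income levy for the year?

Northview, 1 Jan – 27 Mar 2010: 86 days → £257,000 × 1.5% × 86/365 = £908.3014
Harborville District, 28 Mar – 1 May 2010: 35 days → £257,000 × 1.7% × 35/365 = £418.9452
The Region of Junipermouth, 2 May – 31 Dec 2010: 244 days → £257,000 × 1.15% × 244/365 = £1,975.7315
Total = £3,302.9781

£3,302.98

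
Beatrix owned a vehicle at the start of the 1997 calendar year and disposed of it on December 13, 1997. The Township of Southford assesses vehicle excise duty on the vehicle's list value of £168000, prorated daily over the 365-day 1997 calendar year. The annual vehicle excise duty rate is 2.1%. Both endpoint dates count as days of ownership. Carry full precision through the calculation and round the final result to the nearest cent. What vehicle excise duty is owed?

Days held (January 1 – December 13, 1997): 347 out of 365
Tax = £168000 × 2.1% × 347/365 = £3354.0164

£3354.02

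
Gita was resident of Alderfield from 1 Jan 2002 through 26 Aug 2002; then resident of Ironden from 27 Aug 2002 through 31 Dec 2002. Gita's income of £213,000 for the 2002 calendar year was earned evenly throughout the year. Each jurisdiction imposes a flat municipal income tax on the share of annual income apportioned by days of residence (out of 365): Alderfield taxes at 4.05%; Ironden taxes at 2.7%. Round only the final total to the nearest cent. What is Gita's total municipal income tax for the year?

Alderfield, 1 Jan – 26 Aug 2002: 238 days → £213,000 × 4.05% × 238/365 = £5,624.9507
Ironden, 27 Aug – 31 Dec 2002: 127 days → £213,000 × 2.7% × 127/365 = £2,001.0329
Total = £7,625.9836

£7,625.98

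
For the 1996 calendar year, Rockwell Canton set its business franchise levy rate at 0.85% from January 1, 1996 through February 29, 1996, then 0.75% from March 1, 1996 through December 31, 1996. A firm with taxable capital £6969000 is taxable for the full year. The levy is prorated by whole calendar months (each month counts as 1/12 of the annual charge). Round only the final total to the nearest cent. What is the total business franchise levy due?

January 1 – February 29, 1996: 2 months at 0.85% → £6969000 × 0.85% × 2/12 = £9872.7500
March 1 – December 31, 1996: 10 months at 0.75% → £6969000 × 0.75% × 10/12 = £43556.2500
Total = £53429.0000

£53429.00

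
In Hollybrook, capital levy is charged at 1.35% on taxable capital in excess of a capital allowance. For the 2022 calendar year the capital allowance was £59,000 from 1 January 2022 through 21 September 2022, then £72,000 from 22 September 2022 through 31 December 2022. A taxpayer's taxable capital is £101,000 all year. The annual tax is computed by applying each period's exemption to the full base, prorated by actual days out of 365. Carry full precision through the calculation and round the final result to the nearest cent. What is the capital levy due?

£518.44

1 January – 21 September 2022: 264 days, exemption £59,000 → (£101,000 − £59,000) × 1.35% × 264/365 = £410.1041
22 September – 31 December 2022: 101 days, exemption £72,000 → (£101,000 − £72,000) × 1.35% × 101/365 = £108.3329
Total = £518.4370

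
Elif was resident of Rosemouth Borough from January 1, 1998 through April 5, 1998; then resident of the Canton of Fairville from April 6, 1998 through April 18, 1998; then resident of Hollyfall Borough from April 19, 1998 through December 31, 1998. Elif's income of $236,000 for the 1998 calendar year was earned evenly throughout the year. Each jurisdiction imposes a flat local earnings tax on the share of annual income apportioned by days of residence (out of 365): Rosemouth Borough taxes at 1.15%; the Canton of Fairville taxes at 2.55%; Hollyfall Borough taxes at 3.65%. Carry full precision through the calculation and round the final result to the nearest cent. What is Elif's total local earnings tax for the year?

Rosemouth Borough, January 1 – April 5, 1998: 95 days → $236,000 × 1.15% × 95/365 = $706.3836
The Canton of Fairville, April 6 – April 18, 1998: 13 days → $236,000 × 2.55% × 13/365 = $214.3397
Hollyfall Borough, April 19 – December 31, 1998: 257 days → $236,000 × 3.65% × 257/365 = $6,065.2000
Total = $6,985.9233

$6,985.92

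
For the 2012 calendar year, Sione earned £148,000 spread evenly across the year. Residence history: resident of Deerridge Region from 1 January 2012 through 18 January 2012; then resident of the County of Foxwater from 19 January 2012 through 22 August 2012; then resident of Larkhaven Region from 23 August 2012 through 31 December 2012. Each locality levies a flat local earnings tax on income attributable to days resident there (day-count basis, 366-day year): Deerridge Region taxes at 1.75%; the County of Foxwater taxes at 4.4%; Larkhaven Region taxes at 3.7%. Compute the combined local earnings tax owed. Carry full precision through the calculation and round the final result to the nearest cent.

Deerridge Region, 1 January – 18 January 2012: 18 days → £148,000 × 1.75% × 18/366 = £127.3770
The County of Foxwater, 19 January – 22 August 2012: 217 days → £148,000 × 4.4% × 217/366 = £3,860.9399
Larkhaven Region, 23 August – 31 December 2012: 131 days → £148,000 × 3.7% × 131/366 = £1,959.9891
Total = £5,948.3060

£5,948.31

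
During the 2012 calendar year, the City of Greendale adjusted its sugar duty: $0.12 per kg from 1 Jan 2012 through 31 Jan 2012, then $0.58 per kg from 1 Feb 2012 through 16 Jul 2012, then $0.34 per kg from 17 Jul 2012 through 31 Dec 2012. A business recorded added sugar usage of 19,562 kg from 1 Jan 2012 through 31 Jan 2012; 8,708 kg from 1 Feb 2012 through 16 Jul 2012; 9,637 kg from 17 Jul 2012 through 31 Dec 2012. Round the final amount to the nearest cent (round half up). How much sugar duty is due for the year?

$10674.66

1 Jan – 31 Jan 2012: 19,562 kg at $0.12/kg → $2347.44
1 Feb – 16 Jul 2012: 8,708 kg at $0.58/kg → $5050.64
17 Jul – 31 Dec 2012: 9,637 kg at $0.34/kg → $3276.58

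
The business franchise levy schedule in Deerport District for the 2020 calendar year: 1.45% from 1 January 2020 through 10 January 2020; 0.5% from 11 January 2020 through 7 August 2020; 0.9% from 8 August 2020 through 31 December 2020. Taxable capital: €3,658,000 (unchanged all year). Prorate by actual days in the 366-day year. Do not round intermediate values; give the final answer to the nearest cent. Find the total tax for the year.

€25,076.29

1 January – 10 January 2020: 10 days at 1.45% → €3,658,000 × 1.45% × 10/366 = €1,449.2077
11 January – 7 August 2020: 210 days at 0.5% → €3,658,000 × 0.5% × 210/366 = €10,494.2623
8 August – 31 December 2020: 146 days at 0.9% → €3,658,000 × 0.9% × 146/366 = €13,132.8197
Total = €25,076.2896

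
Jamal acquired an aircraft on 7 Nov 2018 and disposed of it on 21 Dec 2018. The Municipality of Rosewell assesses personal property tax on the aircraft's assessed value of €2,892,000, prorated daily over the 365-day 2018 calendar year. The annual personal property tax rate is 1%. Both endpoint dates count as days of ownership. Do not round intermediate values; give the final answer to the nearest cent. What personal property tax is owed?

Days held (7 Nov – 21 Dec 2018): 45 out of 365
Tax = €2,892,000 × 1% × 45/365 = €3,565.4795

€3,565.48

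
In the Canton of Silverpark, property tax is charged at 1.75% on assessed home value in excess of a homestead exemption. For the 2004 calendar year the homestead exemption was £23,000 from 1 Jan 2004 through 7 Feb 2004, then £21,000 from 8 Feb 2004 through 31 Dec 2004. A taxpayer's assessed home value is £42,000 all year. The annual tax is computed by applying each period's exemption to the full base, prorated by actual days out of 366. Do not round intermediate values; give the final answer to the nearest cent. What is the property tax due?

1 Jan – 7 Feb 2004: 38 days, exemption £23,000 → (£42,000 − £23,000) × 1.75% × 38/366 = £34.5219
8 Feb – 31 Dec 2004: 328 days, exemption £21,000 → (£42,000 − £21,000) × 1.75% × 328/366 = £329.3443
Total = £363.8661

£363.87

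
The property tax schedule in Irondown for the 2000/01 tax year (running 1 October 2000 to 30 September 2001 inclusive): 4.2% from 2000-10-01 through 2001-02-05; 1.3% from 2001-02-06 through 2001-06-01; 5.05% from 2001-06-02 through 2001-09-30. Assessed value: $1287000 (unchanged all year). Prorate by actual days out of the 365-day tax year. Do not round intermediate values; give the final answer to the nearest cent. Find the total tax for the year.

2000-10-01 to 2001-02-05: 128 days at 4.2% → $1287000 × 4.2% × 128/365 = $18955.9233
2001-02-06 to 2001-06-01: 116 days at 1.3% → $1287000 × 1.3% × 116/365 = $5317.2493
2001-06-02 to 2001-09-30: 121 days at 5.05% → $1287000 × 5.05% × 121/365 = $21545.7904
Total = $45818.9630

$45818.96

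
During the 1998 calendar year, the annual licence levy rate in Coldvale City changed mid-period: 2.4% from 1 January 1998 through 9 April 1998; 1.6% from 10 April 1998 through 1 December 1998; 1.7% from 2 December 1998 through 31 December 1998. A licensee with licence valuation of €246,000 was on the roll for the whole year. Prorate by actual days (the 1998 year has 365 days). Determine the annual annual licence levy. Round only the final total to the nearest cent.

€4,490.01

1 January – 9 April 1998: 99 days at 2.4% → €246,000 × 2.4% × 99/365 = €1,601.3589
10 April – 1 December 1998: 236 days at 1.6% → €246,000 × 1.6% × 236/365 = €2,544.9205
2 December – 31 December 1998: 30 days at 1.7% → €246,000 × 1.7% × 30/365 = €343.7260
Total = €4,490.0055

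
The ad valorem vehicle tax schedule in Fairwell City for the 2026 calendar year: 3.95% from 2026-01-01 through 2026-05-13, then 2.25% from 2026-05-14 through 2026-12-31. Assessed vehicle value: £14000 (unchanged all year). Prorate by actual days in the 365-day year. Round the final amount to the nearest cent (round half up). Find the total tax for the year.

2026-01-01 to 2026-05-13: 133 days at 3.95% → £14000 × 3.95% × 133/365 = £201.5041
2026-05-14 to 2026-12-31: 232 days at 2.25% → £14000 × 2.25% × 232/365 = £200.2192
Total = £401.7233

£401.72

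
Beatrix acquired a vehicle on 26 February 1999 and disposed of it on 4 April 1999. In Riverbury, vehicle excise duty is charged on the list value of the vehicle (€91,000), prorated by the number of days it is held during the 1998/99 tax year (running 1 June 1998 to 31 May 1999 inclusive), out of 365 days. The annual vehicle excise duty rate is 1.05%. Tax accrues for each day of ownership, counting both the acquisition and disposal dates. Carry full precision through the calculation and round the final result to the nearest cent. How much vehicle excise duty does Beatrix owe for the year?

€99.48

Days held (26 February – 4 April 1999): 38 out of 365
Tax = €91,000 × 1.05% × 38/365 = €99.4767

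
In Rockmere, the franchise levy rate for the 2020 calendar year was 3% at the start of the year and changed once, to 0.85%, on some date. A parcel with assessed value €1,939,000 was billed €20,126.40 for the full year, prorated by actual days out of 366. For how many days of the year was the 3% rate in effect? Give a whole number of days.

32 days

Let d = days at the first rate; then 366 − d days at the second rate.
€1,939,000 × [3%·d + 0.85%·(366−d)] / 366 = €20,126.40
Solving gives d = 32, so the new rate took effect on 2 February 2020.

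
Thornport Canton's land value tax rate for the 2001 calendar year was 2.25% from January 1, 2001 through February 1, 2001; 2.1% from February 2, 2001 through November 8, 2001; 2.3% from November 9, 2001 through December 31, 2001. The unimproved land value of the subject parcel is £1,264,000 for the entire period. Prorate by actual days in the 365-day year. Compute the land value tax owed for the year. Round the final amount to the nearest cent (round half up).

£27,077.30

January 1 – February 1, 2001: 32 days at 2.25% → £1,264,000 × 2.25% × 32/365 = £2,493.3699
February 2 – November 8, 2001: 280 days at 2.1% → £1,264,000 × 2.1% × 280/365 = £20,362.5205
November 9 – December 31, 2001: 53 days at 2.3% → £1,264,000 × 2.3% × 53/365 = £4,221.4137
Total = £27,077.3041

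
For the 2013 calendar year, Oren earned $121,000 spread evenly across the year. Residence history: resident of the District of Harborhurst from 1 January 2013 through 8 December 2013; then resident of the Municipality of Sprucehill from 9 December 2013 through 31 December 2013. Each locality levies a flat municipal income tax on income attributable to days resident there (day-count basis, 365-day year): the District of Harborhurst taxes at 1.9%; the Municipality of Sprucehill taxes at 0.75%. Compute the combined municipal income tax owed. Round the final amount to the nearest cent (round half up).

The District of Harborhurst, 1 January – 8 December 2013: 342 days → $121,000 × 1.9% × 342/365 = $2,154.1315
The Municipality of Sprucehill, 9 December – 31 December 2013: 23 days → $121,000 × 0.75% × 23/365 = $57.1849
Total = $2,211.3164

$2,211.32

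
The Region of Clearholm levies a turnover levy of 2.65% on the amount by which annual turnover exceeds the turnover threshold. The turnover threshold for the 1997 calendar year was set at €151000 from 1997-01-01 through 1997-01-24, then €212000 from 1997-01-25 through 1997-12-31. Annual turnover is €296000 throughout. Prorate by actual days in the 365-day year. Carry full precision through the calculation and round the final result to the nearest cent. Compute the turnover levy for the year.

1997-01-01 to 1997-01-24: 24 days, exemption €151000 → (€296000 − €151000) × 2.65% × 24/365 = €252.6575
1997-01-25 to 1997-12-31: 341 days, exemption €212000 → (€296000 − €212000) × 2.65% × 341/365 = €2079.6329
Total = €2332.2904

€2332.29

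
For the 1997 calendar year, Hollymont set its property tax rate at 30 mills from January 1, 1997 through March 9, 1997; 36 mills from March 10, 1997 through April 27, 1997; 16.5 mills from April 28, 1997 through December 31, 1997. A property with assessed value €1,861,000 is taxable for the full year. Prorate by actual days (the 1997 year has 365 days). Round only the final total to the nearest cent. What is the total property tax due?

€40,258.78

January 1 – March 9, 1997: 68 days at 30 mills → €1,861,000 × 3% × 68/365 = €10,401.2055
March 10 – April 27, 1997: 49 days at 36 mills → €1,861,000 × 3.6% × 49/365 = €8,993.9836
April 28 – December 31, 1997: 248 days at 16.5 mills → €1,861,000 × 1.65% × 248/365 = €20,863.5945
Total = €40,258.7836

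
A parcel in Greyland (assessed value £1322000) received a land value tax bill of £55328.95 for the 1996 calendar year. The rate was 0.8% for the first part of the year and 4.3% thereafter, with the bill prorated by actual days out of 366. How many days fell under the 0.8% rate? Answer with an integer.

12 days

Let d = days at the first rate; then 366 − d days at the second rate.
£1322000 × [0.8%·d + 4.3%·(366−d)] / 366 = £55328.95
Solving gives d = 12, so the new rate took effect on January 13, 1996.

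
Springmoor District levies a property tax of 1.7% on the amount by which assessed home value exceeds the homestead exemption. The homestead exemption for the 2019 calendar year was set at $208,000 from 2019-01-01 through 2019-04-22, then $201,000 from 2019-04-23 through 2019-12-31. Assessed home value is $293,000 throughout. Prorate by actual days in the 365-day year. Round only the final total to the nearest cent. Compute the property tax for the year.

2019-01-01 to 2019-04-22: 112 days, exemption $208,000 → ($293,000 − $208,000) × 1.7% × 112/365 = $443.3973
2019-04-23 to 2019-12-31: 253 days, exemption $201,000 → ($293,000 − $201,000) × 1.7% × 253/365 = $1,084.0877
Total = $1,527.4849

$1,527.48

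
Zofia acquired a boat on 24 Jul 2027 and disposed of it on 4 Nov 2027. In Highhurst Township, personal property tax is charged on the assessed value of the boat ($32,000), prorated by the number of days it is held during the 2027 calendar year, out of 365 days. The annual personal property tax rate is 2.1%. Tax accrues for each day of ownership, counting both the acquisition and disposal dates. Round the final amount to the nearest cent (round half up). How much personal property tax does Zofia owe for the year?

Days held (24 Jul – 4 Nov 2027): 104 out of 365
Tax = $32,000 × 2.1% × 104/365 = $191.4740

$191.47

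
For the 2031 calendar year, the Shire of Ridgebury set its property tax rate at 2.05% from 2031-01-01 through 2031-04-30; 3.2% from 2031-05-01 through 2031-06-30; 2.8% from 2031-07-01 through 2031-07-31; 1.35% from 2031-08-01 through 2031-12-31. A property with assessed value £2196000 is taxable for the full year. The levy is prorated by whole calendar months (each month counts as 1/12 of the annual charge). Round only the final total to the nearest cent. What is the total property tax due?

£44194.50

2031-01-01 to 2031-04-30: 4 months at 2.05% → £2196000 × 2.05% × 4/12 = £15006.0000
2031-05-01 to 2031-06-30: 2 months at 3.2% → £2196000 × 3.2% × 2/12 = £11712.0000
2031-07-01 to 2031-07-31: 1 month at 2.8% → £2196000 × 2.8% × 1/12 = £5124.0000
2031-08-01 to 2031-12-31: 5 months at 1.35% → £2196000 × 1.35% × 5/12 = £12352.5000
Total = £44194.5000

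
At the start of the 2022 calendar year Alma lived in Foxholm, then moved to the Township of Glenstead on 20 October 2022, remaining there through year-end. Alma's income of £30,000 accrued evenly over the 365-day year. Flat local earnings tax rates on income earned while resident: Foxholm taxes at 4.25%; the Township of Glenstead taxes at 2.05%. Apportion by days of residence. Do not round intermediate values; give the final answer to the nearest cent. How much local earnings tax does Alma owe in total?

Foxholm, 1 January – 19 October 2022: 292 days → £30,000 × 4.25% × 292/365 = £1,020.0000
The Township of Glenstead, 20 October – 31 December 2022: 73 days → £30,000 × 2.05% × 73/365 = £123.0000
Total = £1,143.0000

£1,143.00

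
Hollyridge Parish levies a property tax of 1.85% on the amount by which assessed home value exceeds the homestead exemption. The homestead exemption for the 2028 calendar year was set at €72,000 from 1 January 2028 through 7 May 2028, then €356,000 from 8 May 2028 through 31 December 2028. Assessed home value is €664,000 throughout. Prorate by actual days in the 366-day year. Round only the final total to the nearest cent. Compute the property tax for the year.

1 January – 7 May 2028: 128 days, exemption €72,000 → (€664,000 − €72,000) × 1.85% × 128/366 = €3,830.2077
8 May – 31 December 2028: 238 days, exemption €356,000 → (€664,000 − €356,000) × 1.85% × 238/366 = €3,705.2568
Total = €7,535.4645

€7,535.46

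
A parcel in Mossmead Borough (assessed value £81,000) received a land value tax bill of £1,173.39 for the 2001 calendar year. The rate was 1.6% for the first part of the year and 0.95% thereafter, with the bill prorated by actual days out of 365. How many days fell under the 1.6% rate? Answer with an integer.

Let d = days at the first rate; then 365 − d days at the second rate.
£81,000 × [1.6%·d + 0.95%·(365−d)] / 365 = £1,173.39
Solving gives d = 280, so the new rate took effect on 8 October 2001.

280 days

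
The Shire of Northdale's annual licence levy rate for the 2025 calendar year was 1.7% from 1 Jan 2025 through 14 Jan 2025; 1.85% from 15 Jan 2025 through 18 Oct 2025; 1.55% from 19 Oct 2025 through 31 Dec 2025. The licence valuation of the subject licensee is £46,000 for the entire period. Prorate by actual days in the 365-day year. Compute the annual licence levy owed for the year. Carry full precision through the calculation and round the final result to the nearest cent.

£820.38

1 Jan – 14 Jan 2025: 14 days at 1.7% → £46,000 × 1.7% × 14/365 = £29.9945
15 Jan – 18 Oct 2025: 277 days at 1.85% → £46,000 × 1.85% × 277/365 = £645.8274
19 Oct – 31 Dec 2025: 74 days at 1.55% → £46,000 × 1.55% × 74/365 = £144.5534
Total = £820.3753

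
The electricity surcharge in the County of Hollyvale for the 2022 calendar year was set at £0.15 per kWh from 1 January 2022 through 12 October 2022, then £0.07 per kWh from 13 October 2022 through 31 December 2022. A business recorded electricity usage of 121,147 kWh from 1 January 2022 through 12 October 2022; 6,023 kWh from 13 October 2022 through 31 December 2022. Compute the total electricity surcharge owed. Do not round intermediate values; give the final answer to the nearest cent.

£18593.66

1 January – 12 October 2022: 121,147 kWh at £0.15/kWh → £18172.05
13 October – 31 December 2022: 6,023 kWh at £0.07/kWh → £421.61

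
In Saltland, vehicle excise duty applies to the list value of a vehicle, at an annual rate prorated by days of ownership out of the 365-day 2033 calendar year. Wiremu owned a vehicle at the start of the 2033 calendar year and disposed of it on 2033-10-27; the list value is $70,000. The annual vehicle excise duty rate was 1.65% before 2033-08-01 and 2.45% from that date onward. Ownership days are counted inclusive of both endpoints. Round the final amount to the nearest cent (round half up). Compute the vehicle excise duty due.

$1,084.33

2033-01-01 to 2033-07-31: 212 days at 1.65% → $70,000 × 1.65% × 212/365 = $670.8493
2033-08-01 to 2033-10-27: 88 days at 2.45% → $70,000 × 2.45% × 88/365 = $413.4795
Total = $1,084.3288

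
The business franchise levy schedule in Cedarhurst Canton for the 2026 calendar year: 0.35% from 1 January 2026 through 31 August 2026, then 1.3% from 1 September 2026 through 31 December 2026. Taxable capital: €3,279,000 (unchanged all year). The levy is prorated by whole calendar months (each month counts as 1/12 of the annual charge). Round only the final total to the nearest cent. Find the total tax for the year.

€21,860.00

1 January – 31 August 2026: 8 months at 0.35% → €3,279,000 × 0.35% × 8/12 = €7,651.0000
1 September – 31 December 2026: 4 months at 1.3% → €3,279,000 × 1.3% × 4/12 = €14,209.0000
Total = €21,860.0000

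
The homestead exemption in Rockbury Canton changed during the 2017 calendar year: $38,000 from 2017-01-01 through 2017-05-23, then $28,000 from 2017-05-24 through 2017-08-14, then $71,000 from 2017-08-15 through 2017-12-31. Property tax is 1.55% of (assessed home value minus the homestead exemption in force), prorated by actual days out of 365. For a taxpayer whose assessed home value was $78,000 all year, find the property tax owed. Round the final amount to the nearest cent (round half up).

2017-01-01 to 2017-05-23: 143 days, exemption $38,000 → ($78,000 − $38,000) × 1.55% × 143/365 = $242.9041
2017-05-24 to 2017-08-14: 83 days, exemption $28,000 → ($78,000 − $28,000) × 1.55% × 83/365 = $176.2329
2017-08-15 to 2017-12-31: 139 days, exemption $71,000 → ($78,000 − $71,000) × 1.55% × 139/365 = $41.3192
Total = $460.4562

$460.46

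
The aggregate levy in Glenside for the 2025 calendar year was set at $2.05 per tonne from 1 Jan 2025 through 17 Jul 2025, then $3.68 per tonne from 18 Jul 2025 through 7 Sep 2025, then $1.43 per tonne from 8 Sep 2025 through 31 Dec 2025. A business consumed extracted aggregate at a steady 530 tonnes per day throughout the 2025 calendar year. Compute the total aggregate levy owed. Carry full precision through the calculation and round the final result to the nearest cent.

$403706.30

1 Jan – 17 Jul 2025: 198 days × 530 tonnes/day = 104,940 tonnes at $2.05/tonne → $215127.00
18 Jul – 7 Sep 2025: 52 days × 530 tonnes/day = 27,560 tonnes at $3.68/tonne → $101420.80
8 Sep – 31 Dec 2025: 115 days × 530 tonnes/day = 60,950 tonnes at $1.43/tonne → $87158.50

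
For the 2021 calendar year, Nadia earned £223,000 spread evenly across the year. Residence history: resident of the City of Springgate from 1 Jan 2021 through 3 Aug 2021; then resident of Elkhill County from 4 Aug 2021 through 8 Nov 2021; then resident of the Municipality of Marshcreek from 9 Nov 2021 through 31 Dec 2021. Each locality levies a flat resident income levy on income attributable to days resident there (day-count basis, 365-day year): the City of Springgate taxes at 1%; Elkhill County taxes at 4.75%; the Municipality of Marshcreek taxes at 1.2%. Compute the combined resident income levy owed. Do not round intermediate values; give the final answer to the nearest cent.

£4,517.12

The City of Springgate, 1 Jan – 3 Aug 2021: 215 days → £223,000 × 1% × 215/365 = £1,313.5616
Elkhill County, 4 Aug – 8 Nov 2021: 97 days → £223,000 × 4.75% × 97/365 = £2,814.9932
The Municipality of Marshcreek, 9 Nov – 31 Dec 2021: 53 days → £223,000 × 1.2% × 53/365 = £388.5699
Total = £4,517.1247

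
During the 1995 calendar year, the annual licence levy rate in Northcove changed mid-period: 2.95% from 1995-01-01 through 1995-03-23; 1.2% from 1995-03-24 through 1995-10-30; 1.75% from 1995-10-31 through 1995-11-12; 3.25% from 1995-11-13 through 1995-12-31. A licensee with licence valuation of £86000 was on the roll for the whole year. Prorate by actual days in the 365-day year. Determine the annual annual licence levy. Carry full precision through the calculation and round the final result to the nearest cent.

1995-01-01 to 1995-03-23: 82 days at 2.95% → £86000 × 2.95% × 82/365 = £569.9562
1995-03-24 to 1995-10-30: 221 days at 1.2% → £86000 × 1.2% × 221/365 = £624.8548
1995-10-31 to 1995-11-12: 13 days at 1.75% → £86000 × 1.75% × 13/365 = £53.6027
1995-11-13 to 1995-12-31: 49 days at 3.25% → £86000 × 3.25% × 49/365 = £375.2192
Total = £1623.6329

£1623.63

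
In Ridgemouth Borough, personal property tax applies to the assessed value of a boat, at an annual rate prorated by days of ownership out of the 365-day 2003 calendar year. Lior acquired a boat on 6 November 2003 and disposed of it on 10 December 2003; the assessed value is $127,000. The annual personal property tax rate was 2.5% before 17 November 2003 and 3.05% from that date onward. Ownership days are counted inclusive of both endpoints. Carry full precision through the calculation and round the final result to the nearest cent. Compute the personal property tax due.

6 November – 16 November 2003: 11 days at 2.5% → $127,000 × 2.5% × 11/365 = $95.6849
17 November – 10 December 2003: 24 days at 3.05% → $127,000 × 3.05% × 24/365 = $254.6959
Total = $350.3808

$350.38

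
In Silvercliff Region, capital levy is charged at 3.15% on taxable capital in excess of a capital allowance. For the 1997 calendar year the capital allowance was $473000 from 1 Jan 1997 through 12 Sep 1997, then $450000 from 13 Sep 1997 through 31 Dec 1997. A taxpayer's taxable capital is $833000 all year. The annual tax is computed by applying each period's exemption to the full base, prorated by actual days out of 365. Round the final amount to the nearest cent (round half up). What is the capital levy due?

1 Jan – 12 Sep 1997: 255 days, exemption $473000 → ($833000 − $473000) × 3.15% × 255/365 = $7922.4658
13 Sep – 31 Dec 1997: 110 days, exemption $450000 → ($833000 − $450000) × 3.15% × 110/365 = $3635.8767
Total = $11558.3425

$11558.34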